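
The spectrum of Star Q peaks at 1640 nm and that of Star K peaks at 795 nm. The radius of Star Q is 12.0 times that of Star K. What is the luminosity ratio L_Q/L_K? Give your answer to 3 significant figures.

7.95

Wien's law gives T ∝ 1/λ_max, so T_Q/T_K = λ_K/λ_Q = 795/1640 = 0.4848.
Then L ∝ R²T⁴ gives L_Q/L_K = (12.0)² × (0.4848)⁴ = 144.0 × 0.05522 = 7.952.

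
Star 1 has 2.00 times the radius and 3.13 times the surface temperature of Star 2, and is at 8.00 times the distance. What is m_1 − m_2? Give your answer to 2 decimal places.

L_1/L_2 = (2.00)²(3.13)⁴ = 383.9.
F_1/F_2 = (L_1/L_2)/(d_1/d_2)² = 383.9/64.00 = 5.999.
m_1 − m_2 = −2.5 log₁₀(5.999) = -1.95.

-1.95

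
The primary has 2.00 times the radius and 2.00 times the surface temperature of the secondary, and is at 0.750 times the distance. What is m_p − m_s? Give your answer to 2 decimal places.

-5.14

L_p/L_s = (2.00)²(2.00)⁴ = 64.00.
F_p/F_s = (L_p/L_s)/(d_p/d_s)² = 64.00/0.5625 = 113.8.
m_p − m_s = −2.5 log₁₀(113.8) = -5.14.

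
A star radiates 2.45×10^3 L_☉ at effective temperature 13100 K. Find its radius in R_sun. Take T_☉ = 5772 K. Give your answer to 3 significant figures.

9.61 R_sun

R/R_☉ = √(L/L_☉) / (T/T_☉)² = √(2.45×10^3) / (2.270)²
       = 49.50 / 5.151 = 9.609.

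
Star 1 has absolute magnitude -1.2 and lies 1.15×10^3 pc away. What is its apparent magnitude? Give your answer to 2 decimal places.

m = M + 5 log₁₀(d/10 pc) = -1.2 + 5 log₁₀(1.15×10^3/10)
  = -1.2 + 5 × 2.061 = -1.2 + 10.30 = 9.10.

9.10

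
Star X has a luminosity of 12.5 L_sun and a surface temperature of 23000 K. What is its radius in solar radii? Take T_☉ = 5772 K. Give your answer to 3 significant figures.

0.223 solar radii

R/R_☉ = √(L/L_☉) / (T/T_☉)² = √(12.5) / (3.985)²
       = 3.536 / 15.88 = 0.2227.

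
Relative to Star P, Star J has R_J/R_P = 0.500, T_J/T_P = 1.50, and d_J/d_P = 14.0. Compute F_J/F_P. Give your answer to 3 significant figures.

0.00646

L_J/L_P = (R_J/R_P)²(T_J/T_P)⁴ = (0.500)² × (1.50)⁴ = 1.266.
F_J/F_P = (L_J/L_P)/(d_J/d_P)² = 1.266 / (14.0)² = 0.006457.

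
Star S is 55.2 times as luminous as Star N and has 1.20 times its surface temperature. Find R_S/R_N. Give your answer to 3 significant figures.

L ∝ R²T⁴ gives R ∝ √L / T², so
R_S/R_N = √(55.2) / (1.20)² = 7.430 / 1.440 = 5.159.

5.16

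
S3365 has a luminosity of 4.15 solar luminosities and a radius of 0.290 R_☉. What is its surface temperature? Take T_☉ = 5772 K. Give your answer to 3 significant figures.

T/T_☉ = (L/L_☉)^(1/4) / (R/R_☉)^(1/2)
T = 5772 × (4.15)^(1/4) / √(0.290) = 5772 × 1.427 / 0.5385 = 1.530×10^4 K.

1.53×10^4 K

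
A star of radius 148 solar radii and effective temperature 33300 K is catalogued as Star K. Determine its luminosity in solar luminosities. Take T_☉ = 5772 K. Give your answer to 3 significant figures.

L/L_☉ = (R/R_☉)² (T/T_☉)⁴ = (148)² × (33300/5772)⁴
       = 2.190×10^4 × (5.769)⁴ = 2.190×10^4 × 1108 = 2.427×10^7.

2.43×10^7 solar luminosities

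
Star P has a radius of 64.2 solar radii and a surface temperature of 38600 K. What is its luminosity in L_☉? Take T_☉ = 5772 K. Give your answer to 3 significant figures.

8.24×10^6 L_☉

L/L_☉ = (R/R_☉)² (T/T_☉)⁴ = (64.2)² × (38600/5772)⁴
       = 4122 × (6.687)⁴ = 4122 × 2000 = 8.244×10^6.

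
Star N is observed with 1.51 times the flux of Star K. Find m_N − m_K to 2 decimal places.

-0.45

m_N − m_K = −2.5 log₁₀(F_N/F_K) = −2.5 log₁₀(1.51) = −2.5 × (0.179) = -0.447.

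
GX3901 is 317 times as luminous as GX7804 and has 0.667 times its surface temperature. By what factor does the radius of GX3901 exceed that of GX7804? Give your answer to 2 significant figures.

40

L ∝ R²T⁴ gives R ∝ √L / T², so
R_GX3901/R_GX7804 = √(317) / (0.667)² = 17.80 / 0.4449 = 40.02.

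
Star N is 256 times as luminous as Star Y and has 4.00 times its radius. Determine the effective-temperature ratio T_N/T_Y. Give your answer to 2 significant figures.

2.0

L ∝ R²T⁴ gives T ∝ (L/R²)^(1/4), so
T_N/T_Y = (256 / 4.00²)^(1/4) = (16.00)^(1/4) = 2.000.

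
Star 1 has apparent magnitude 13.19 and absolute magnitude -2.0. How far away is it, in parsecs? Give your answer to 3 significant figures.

1.09×10^4 pc

m − M = 5 log₁₀(d/10 pc)
13.19 − (-2.0) = 15.19 = 5 log₁₀(d/10)
d = 10 × 10^(15.19/5) = 10 × 10^3.038 = 1.091×10^4 pc.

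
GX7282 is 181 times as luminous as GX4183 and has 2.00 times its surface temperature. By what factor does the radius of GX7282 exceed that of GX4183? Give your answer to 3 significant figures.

3.36

L ∝ R²T⁴ gives R ∝ √L / T², so
R_GX7282/R_GX4183 = √(181) / (2.00)² = 13.45 / 4.000 = 3.363.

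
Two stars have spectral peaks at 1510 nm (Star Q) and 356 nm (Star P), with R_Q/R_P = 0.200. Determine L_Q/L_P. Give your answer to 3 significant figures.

Wien's law gives T ∝ 1/λ_max, so T_Q/T_P = λ_P/λ_Q = 356/1510 = 0.2358.
Then L ∝ R²T⁴ gives L_Q/L_P = (0.200)² × (0.2358)⁴ = 0.04000 × 0.003090 = 1.236×10^-4.

1.24×10^-4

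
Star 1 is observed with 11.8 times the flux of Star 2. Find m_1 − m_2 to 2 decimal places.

-2.68

m_1 − m_2 = −2.5 log₁₀(F_1/F_2) = −2.5 log₁₀(11.8) = −2.5 × (1.072) = -2.680.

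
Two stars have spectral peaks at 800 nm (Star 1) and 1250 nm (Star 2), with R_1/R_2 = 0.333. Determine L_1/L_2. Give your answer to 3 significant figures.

Wien's law gives T ∝ 1/λ_max, so T_1/T_2 = λ_2/λ_1 = 1250/800 = 1.562.
Then L ∝ R²T⁴ gives L_1/L_2 = (0.333)² × (1.562)⁴ = 0.1109 × 5.960 = 0.6609.

0.661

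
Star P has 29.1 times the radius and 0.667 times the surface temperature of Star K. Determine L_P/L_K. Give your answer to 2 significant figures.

From the Stefan–Boltzmann law, L ∝ R²T⁴, so
L_P/L_K = (R_P/R_K)² (T_P/T_K)⁴ = (29.1)² × (0.667)⁴ = 846.8 × 0.1979 = 167.6.

1.7×10^2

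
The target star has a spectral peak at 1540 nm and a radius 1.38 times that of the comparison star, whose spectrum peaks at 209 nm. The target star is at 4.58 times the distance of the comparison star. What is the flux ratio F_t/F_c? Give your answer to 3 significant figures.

3.08×10^-5

Wien's law: T_t/T_c = λ_c/λ_t = 209/1540 = 0.1357.
L_t/L_c = (R_t/R_c)²(T_t/T_c)⁴ = (1.38)²(0.1357)⁴ = 6.460×10^-4.
F_t/F_c = (L_t/L_c)/(d_t/d_c)² = 6.460×10^-4/(4.58)² = 3.080×10^-5.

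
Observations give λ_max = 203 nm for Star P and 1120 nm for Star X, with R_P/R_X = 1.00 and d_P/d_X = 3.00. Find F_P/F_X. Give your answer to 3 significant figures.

Wien's law: T_P/T_X = λ_X/λ_P = 1120/203 = 5.517.
L_P/L_X = (R_P/R_X)²(T_P/T_X)⁴ = (1.00)²(5.517)⁴ = 926.6.
F_P/F_X = (L_P/L_X)/(d_P/d_X)² = 926.6/(3.00)² = 103.0.

103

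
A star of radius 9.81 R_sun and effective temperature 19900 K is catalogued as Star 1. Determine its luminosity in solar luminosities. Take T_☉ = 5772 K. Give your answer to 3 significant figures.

1.36×10^4 solar luminosities

L/L_☉ = (R/R_☉)² (T/T_☉)⁴ = (9.81)² × (19900/5772)⁴
       = 96.24 × (3.448)⁴ = 96.24 × 141.3 = 1.360×10^4.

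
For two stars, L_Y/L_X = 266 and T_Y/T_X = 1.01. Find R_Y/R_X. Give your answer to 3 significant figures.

16.0

L ∝ R²T⁴ gives R ∝ √L / T², so
R_Y/R_X = √(266) / (1.01)² = 16.31 / 1.020 = 15.99.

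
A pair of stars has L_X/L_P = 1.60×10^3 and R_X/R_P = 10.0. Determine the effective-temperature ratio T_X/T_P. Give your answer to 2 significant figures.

L ∝ R²T⁴ gives T ∝ (L/R²)^(1/4), so
T_X/T_P = (1.60×10^3 / 10.0²)^(1/4) = (16.00)^(1/4) = 2.000.

2.0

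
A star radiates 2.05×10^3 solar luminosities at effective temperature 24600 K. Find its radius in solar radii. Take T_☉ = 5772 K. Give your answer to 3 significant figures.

2.49 solar radii

R/R_☉ = √(L/L_☉) / (T/T_☉)² = √(2.05×10^3) / (4.262)²
       = 45.28 / 18.16 = 2.493.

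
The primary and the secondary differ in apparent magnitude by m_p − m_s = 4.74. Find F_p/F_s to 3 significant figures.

F_p/F_s = 10^(−(m_p − m_s)/2.5) = 10^(-4.74/2.5) = 10^-1.896 = 0.01271.

0.0127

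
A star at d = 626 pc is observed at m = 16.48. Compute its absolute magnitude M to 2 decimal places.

7.50

M = m − 5 log₁₀(d/10 pc) = 16.48 − 5 log₁₀(626/10)
  = 16.48 − 5 × 1.797 = 16.48 − 8.98 = 7.50.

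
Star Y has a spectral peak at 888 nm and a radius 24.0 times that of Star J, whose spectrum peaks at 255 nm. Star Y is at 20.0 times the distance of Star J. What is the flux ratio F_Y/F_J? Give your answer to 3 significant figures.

Wien's law: T_Y/T_J = λ_J/λ_Y = 255/888 = 0.2872.
L_Y/L_J = (R_Y/R_J)²(T_Y/T_J)⁴ = (24.0)²(0.2872)⁴ = 3.917.
F_Y/F_J = (L_Y/L_J)/(d_Y/d_J)² = 3.917/(20.0)² = 0.009792.

0.00979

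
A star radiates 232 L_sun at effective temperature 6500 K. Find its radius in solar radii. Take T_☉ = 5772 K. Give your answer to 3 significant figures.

R/R_☉ = √(L/L_☉) / (T/T_☉)² = √(232) / (1.126)²
       = 15.23 / 1.268 = 12.01.

12.0 solar radii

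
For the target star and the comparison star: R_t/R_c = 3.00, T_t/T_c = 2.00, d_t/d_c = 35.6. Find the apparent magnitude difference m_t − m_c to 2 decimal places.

2.36

L_t/L_c = (3.00)²(2.00)⁴ = 144.0.
F_t/F_c = (L_t/L_c)/(d_t/d_c)² = 144.0/1267 = 0.1136.
m_t − m_c = −2.5 log₁₀(0.1136) = 2.36.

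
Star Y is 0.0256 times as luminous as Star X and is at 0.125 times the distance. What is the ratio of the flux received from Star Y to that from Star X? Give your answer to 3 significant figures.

F = L/(4πd²), so F_Y/F_X = (L_Y/L_X) / (d_Y/d_X)²
= 0.0256 / (0.125)² = 0.0256 / 0.01562 = 1.638.

1.64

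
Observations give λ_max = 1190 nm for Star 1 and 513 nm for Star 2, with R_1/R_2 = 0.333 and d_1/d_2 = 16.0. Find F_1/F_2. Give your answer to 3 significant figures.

Wien's law: T_1/T_2 = λ_2/λ_1 = 513/1190 = 0.4311.
L_1/L_2 = (R_1/R_2)²(T_1/T_2)⁴ = (0.333)²(0.4311)⁴ = 0.003830.
F_1/F_2 = (L_1/L_2)/(d_1/d_2)² = 0.003830/(16.0)² = 1.496×10^-5.

1.50×10^-5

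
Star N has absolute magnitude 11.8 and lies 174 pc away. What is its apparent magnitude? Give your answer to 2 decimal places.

m = M + 5 log₁₀(d/10 pc) = 11.8 + 5 log₁₀(174/10)
  = 11.8 + 5 × 1.241 = 11.8 + 6.20 = 18.00.

18.00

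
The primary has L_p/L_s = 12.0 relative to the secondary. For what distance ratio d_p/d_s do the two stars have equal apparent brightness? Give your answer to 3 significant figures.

3.46

Equal flux requires L_p/d_p² = L_s/d_s², so d_p/d_s = √(L_p/L_s)
= √(12.0) = 3.464.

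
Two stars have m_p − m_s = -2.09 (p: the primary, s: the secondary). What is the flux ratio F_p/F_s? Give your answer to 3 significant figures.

6.85

F_p/F_s = 10^(−(m_p − m_s)/2.5) = 10^(2.09/2.5) = 10^0.836 = 6.855.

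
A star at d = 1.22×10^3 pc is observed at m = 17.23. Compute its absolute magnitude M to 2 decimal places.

M = m − 5 log₁₀(d/10 pc) = 17.23 − 5 log₁₀(1.22×10^3/10)
  = 17.23 − 5 × 2.086 = 17.23 − 10.43 = 6.80.

6.80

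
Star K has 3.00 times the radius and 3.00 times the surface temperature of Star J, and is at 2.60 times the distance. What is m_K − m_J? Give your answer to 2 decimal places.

L_K/L_J = (3.00)²(3.00)⁴ = 729.0.
F_K/F_J = (L_K/L_J)/(d_K/d_J)² = 729.0/6.760 = 107.8.
m_K − m_J = −2.5 log₁₀(107.8) = -5.08.

-5.08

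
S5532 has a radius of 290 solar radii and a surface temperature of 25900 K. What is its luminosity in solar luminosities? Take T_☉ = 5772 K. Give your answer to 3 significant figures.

3.41×10^7 solar luminosities

L/L_☉ = (R/R_☉)² (T/T_☉)⁴ = (290)² × (25900/5772)⁴
       = 8.410×10^4 × (4.487)⁴ = 8.410×10^4 × 405.4 = 3.409×10^7.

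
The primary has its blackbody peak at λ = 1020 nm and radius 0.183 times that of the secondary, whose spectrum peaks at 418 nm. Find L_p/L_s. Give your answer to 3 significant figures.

9.45×10^-4

Wien's law gives T ∝ 1/λ_max, so T_p/T_s = λ_s/λ_p = 418/1020 = 0.4098.
Then L ∝ R²T⁴ gives L_p/L_s = (0.183)² × (0.4098)⁴ = 0.03349 × 0.02820 = 9.445×10^-4.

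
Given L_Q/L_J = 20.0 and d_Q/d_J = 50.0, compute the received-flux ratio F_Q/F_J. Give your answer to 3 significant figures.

0.00800

F = L/(4πd²), so F_Q/F_J = (L_Q/L_J) / (d_Q/d_J)²
= 20.0 / (50.0)² = 20.0 / 2500 = 0.008000.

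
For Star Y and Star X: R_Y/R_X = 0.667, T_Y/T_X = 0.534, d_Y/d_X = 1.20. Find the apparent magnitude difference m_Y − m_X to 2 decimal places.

4.00

L_Y/L_X = (0.667)²(0.534)⁴ = 0.03618.
F_Y/F_X = (L_Y/L_X)/(d_Y/d_X)² = 0.03618/1.440 = 0.02512.
m_Y − m_X = −2.5 log₁₀(0.02512) = 4.00.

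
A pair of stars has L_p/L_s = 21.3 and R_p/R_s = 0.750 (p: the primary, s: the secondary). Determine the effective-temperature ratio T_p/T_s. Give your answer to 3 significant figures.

2.48

L ∝ R²T⁴ gives T ∝ (L/R²)^(1/4), so
T_p/T_s = (21.3 / 0.750²)^(1/4) = (37.87)^(1/4) = 2.481.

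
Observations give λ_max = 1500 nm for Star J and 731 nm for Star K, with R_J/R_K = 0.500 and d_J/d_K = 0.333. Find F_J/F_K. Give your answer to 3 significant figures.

Wien's law: T_J/T_K = λ_K/λ_J = 731/1500 = 0.4873.
L_J/L_K = (R_J/R_K)²(T_J/T_K)⁴ = (0.500)²(0.4873)⁴ = 0.01410.
F_J/F_K = (L_J/L_K)/(d_J/d_K)² = 0.01410/(0.333)² = 0.1272.

0.127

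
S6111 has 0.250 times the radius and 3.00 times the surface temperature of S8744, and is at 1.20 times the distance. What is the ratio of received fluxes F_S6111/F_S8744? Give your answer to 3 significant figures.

L_S6111/L_S8744 = (R_S6111/R_S8744)²(T_S6111/T_S8744)⁴ = (0.250)² × (3.00)⁴ = 5.062.
F_S6111/F_S8744 = (L_S6111/L_S8744)/(d_S6111/d_S8744)² = 5.062 / (1.20)² = 3.516.

3.52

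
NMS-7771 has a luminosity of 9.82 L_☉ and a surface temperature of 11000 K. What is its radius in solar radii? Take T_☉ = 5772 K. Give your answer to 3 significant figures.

R/R_☉ = √(L/L_☉) / (T/T_☉)² = √(9.82) / (1.906)²
       = 3.134 / 3.632 = 0.8628.

0.863 solar radii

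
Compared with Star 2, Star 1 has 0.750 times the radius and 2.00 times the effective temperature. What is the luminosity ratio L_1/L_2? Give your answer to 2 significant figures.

From the Stefan–Boltzmann law, L ∝ R²T⁴, so
L_1/L_2 = (R_1/R_2)² (T_1/T_2)⁴ = (0.750)² × (2.00)⁴ = 0.5625 × 16.00 = 9.000.

9.0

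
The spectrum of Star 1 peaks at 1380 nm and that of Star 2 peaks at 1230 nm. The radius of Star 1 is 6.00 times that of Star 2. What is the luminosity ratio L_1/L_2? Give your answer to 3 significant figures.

22.7

Wien's law gives T ∝ 1/λ_max, so T_1/T_2 = λ_2/λ_1 = 1230/1380 = 0.8913.
Then L ∝ R²T⁴ gives L_1/L_2 = (6.00)² × (0.8913)⁴ = 36.00 × 0.6311 = 22.72.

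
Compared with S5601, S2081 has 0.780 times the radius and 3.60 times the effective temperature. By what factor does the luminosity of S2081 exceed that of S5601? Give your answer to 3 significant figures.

102

From the Stefan–Boltzmann law, L ∝ R²T⁴, so
L_S2081/L_S5601 = (R_S2081/R_S5601)² (T_S2081/T_S5601)⁴ = (0.780)² × (3.60)⁴ = 0.6084 × 168.0 = 102.2.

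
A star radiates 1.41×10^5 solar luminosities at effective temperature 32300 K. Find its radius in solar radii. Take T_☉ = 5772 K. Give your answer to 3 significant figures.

12.0 solar radii

R/R_☉ = √(L/L_☉) / (T/T_☉)² = √(1.41×10^5) / (5.596)²
       = 375.5 / 31.31 = 11.99.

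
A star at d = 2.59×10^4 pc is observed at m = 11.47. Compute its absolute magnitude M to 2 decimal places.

M = m − 5 log₁₀(d/10 pc) = 11.47 − 5 log₁₀(2.59×10^4/10)
  = 11.47 − 5 × 3.413 = 11.47 − 17.07 = -5.60.

-5.60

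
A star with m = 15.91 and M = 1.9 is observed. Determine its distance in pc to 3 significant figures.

m − M = 5 log₁₀(d/10 pc)
15.91 − (1.9) = 14.01 = 5 log₁₀(d/10)
d = 10 × 10^(14.01/5) = 10 × 10^2.802 = 6339 pc.

6.34×10^3 pc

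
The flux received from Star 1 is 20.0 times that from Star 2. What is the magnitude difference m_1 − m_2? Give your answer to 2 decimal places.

-3.25

m_1 − m_2 = −2.5 log₁₀(F_1/F_2) = −2.5 log₁₀(20.0) = −2.5 × (1.301) = -3.253.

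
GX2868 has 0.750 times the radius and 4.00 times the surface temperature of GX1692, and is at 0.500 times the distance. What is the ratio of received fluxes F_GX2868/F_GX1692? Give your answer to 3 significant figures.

576

L_GX2868/L_GX1692 = (R_GX2868/R_GX1692)²(T_GX2868/T_GX1692)⁴ = (0.750)² × (4.00)⁴ = 144.0.
F_GX2868/F_GX1692 = (L_GX2868/L_GX1692)/(d_GX2868/d_GX1692)² = 144.0 / (0.500)² = 576.0.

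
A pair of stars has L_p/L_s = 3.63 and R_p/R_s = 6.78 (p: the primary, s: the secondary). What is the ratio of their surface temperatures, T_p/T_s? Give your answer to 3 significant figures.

L ∝ R²T⁴ gives T ∝ (L/R²)^(1/4), so
T_p/T_s = (3.63 / 6.78²)^(1/4) = (0.07897)^(1/4) = 0.5301.

0.530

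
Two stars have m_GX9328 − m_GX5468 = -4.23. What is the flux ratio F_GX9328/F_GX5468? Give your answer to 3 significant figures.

F_GX9328/F_GX5468 = 10^(−(m_GX9328 − m_GX5468)/2.5) = 10^(4.23/2.5) = 10^1.692 = 49.20.

49.2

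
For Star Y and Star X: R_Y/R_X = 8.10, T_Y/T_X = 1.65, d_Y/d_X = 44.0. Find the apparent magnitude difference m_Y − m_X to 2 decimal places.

1.50

L_Y/L_X = (8.10)²(1.65)⁴ = 486.3.
F_Y/F_X = (L_Y/L_X)/(d_Y/d_X)² = 486.3/1936 = 0.2512.
m_Y − m_X = −2.5 log₁₀(0.2512) = 1.50.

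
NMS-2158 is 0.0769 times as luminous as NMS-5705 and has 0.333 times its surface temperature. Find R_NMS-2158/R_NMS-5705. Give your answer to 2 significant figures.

L ∝ R²T⁴ gives R ∝ √L / T², so
R_NMS-2158/R_NMS-5705 = √(0.0769) / (0.333)² = 0.2773 / 0.1109 = 2.501.

2.5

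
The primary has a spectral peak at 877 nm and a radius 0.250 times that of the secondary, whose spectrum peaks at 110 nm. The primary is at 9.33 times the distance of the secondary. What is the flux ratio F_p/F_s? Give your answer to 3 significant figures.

Wien's law: T_p/T_s = λ_s/λ_p = 110/877 = 0.1254.
L_p/L_s = (R_p/R_s)²(T_p/T_s)⁴ = (0.250)²(0.1254)⁴ = 1.547×10^-5.
F_p/F_s = (L_p/L_s)/(d_p/d_s)² = 1.547×10^-5/(9.33)² = 1.777×10^-7.

1.78×10^-7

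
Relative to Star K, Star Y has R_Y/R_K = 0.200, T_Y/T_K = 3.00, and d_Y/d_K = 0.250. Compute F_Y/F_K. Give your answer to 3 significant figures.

L_Y/L_K = (R_Y/R_K)²(T_Y/T_K)⁴ = (0.200)² × (3.00)⁴ = 3.240.
F_Y/F_K = (L_Y/L_K)/(d_Y/d_K)² = 3.240 / (0.250)² = 51.84.

51.8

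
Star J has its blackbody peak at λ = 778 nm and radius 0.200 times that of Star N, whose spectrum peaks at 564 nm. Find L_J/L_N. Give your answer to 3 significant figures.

0.0110

Wien's law gives T ∝ 1/λ_max, so T_J/T_N = λ_N/λ_J = 564/778 = 0.7249.
Then L ∝ R²T⁴ gives L_J/L_N = (0.200)² × (0.7249)⁴ = 0.04000 × 0.2762 = 0.01105.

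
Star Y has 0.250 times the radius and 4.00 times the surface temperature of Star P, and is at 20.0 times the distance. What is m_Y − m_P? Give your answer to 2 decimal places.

L_Y/L_P = (0.250)²(4.00)⁴ = 16.00.
F_Y/F_P = (L_Y/L_P)/(d_Y/d_P)² = 16.00/400.0 = 0.04000.
m_Y − m_P = −2.5 log₁₀(0.04000) = 3.49.

3.49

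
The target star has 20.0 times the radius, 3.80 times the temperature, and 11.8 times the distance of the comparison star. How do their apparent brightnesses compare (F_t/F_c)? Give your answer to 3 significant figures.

L_t/L_c = (R_t/R_c)²(T_t/T_c)⁴ = (20.0)² × (3.80)⁴ = 8.341×10^4.
F_t/F_c = (L_t/L_c)/(d_t/d_c)² = 8.341×10^4 / (11.8)² = 599.0.

599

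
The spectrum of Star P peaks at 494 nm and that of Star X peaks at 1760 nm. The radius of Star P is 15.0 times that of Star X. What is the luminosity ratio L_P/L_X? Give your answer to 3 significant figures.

Wien's law gives T ∝ 1/λ_max, so T_P/T_X = λ_X/λ_P = 1760/494 = 3.563.
Then L ∝ R²T⁴ gives L_P/L_X = (15.0)² × (3.563)⁴ = 225.0 × 161.1 = 3.625×10^4.

3.63×10^4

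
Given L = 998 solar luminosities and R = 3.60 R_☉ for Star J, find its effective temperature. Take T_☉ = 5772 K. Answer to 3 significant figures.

1.71×10^4 K

T/T_☉ = (L/L_☉)^(1/4) / (R/R_☉)^(1/2)
T = 5772 × (998)^(1/4) / √(3.60) = 5772 × 5.621 / 1.897 = 1.710×10^4 K.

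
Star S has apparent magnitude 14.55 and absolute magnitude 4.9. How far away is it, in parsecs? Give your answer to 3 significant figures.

m − M = 5 log₁₀(d/10 pc)
14.55 − (4.9) = 9.65 = 5 log₁₀(d/10)
d = 10 × 10^(9.65/5) = 10 × 10^1.930 = 851.1 pc.

851 pc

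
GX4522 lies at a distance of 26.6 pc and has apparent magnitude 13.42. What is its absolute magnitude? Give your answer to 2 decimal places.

11.30

M = m − 5 log₁₀(d/10 pc) = 13.42 − 5 log₁₀(26.6/10)
  = 13.42 − 5 × 0.425 = 13.42 − 2.12 = 11.30.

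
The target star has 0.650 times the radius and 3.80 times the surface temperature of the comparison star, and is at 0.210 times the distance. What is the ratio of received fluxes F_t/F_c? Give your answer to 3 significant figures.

L_t/L_c = (R_t/R_c)²(T_t/T_c)⁴ = (0.650)² × (3.80)⁴ = 88.10.
F_t/F_c = (L_t/L_c)/(d_t/d_c)² = 88.10 / (0.210)² = 1998.

2.00×10^3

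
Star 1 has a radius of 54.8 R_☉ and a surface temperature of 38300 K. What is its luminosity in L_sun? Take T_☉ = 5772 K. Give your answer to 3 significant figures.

5.82×10^6 L_sun

L/L_☉ = (R/R_☉)² (T/T_☉)⁴ = (54.8)² × (38300/5772)⁴
       = 3003 × (6.635)⁴ = 3003 × 1939 = 5.822×10^6.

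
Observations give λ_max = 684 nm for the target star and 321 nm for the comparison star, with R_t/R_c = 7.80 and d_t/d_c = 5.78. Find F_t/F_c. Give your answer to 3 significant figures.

0.0883

Wien's law: T_t/T_c = λ_c/λ_t = 321/684 = 0.4693.
L_t/L_c = (R_t/R_c)²(T_t/T_c)⁴ = (7.80)²(0.4693)⁴ = 2.951.
F_t/F_c = (L_t/L_c)/(d_t/d_c)² = 2.951/(5.78)² = 0.08833.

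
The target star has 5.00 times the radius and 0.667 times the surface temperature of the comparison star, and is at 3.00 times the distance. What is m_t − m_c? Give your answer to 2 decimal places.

0.65

L_t/L_c = (5.00)²(0.667)⁴ = 4.948.
F_t/F_c = (L_t/L_c)/(d_t/d_c)² = 4.948/9.000 = 0.5498.
m_t − m_c = −2.5 log₁₀(0.5498) = 0.65.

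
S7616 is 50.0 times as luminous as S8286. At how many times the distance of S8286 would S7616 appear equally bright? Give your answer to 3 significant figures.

Equal flux requires L_S7616/d_S7616² = L_S8286/d_S8286², so d_S7616/d_S8286 = √(L_S7616/L_S8286)
= √(50.0) = 7.071.

7.07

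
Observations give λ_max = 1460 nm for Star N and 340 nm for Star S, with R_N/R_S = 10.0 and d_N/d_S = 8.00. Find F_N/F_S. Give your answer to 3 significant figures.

Wien's law: T_N/T_S = λ_S/λ_N = 340/1460 = 0.2329.
L_N/L_S = (R_N/R_S)²(T_N/T_S)⁴ = (10.0)²(0.2329)⁴ = 0.2941.
F_N/F_S = (L_N/L_S)/(d_N/d_S)² = 0.2941/(8.00)² = 0.004595.

0.00460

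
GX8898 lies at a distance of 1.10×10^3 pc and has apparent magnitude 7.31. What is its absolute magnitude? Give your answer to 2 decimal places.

-2.90

M = m − 5 log₁₀(d/10 pc) = 7.31 − 5 log₁₀(1.10×10^3/10)
  = 7.31 − 5 × 2.041 = 7.31 − 10.21 = -2.90.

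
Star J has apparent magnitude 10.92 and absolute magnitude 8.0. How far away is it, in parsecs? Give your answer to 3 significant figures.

38.4 pc

m − M = 5 log₁₀(d/10 pc)
10.92 − (8.0) = 2.92 = 5 log₁₀(d/10)
d = 10 × 10^(2.92/5) = 10 × 10^0.584 = 38.37 pc.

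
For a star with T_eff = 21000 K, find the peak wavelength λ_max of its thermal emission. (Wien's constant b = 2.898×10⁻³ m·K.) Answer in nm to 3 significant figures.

138 nm

λ_max = b/T = 2.898×10⁻³ / 21000 = 1.38×10^-7 m = 138.0 nm.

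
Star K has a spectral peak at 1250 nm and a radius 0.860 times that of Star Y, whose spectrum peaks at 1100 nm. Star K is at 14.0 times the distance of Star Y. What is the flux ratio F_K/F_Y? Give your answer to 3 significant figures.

0.00226

Wien's law: T_K/T_Y = λ_Y/λ_K = 1100/1250 = 0.8800.
L_K/L_Y = (R_K/R_Y)²(T_K/T_Y)⁴ = (0.860)²(0.8800)⁴ = 0.4435.
F_K/F_Y = (L_K/L_Y)/(d_K/d_Y)² = 0.4435/(14.0)² = 0.002263.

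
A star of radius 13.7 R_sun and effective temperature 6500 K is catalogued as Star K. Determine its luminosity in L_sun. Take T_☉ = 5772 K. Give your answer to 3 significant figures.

302 L_sun

L/L_☉ = (R/R_☉)² (T/T_☉)⁴ = (13.7)² × (6500/5772)⁴
       = 187.7 × (1.126)⁴ = 187.7 × 1.608 = 301.8.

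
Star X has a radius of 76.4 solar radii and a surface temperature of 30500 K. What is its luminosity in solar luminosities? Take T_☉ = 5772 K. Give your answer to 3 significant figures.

4.55×10^6 solar luminosities

L/L_☉ = (R/R_☉)² (T/T_☉)⁴ = (76.4)² × (30500/5772)⁴
       = 5837 × (5.284)⁴ = 5837 × 779.6 = 4.551×10^6.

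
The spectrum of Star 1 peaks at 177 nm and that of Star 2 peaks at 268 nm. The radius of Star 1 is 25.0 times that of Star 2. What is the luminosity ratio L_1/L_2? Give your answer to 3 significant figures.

3.28×10^3

Wien's law gives T ∝ 1/λ_max, so T_1/T_2 = λ_2/λ_1 = 268/177 = 1.514.
Then L ∝ R²T⁴ gives L_1/L_2 = (25.0)² × (1.514)⁴ = 625.0 × 5.256 = 3285.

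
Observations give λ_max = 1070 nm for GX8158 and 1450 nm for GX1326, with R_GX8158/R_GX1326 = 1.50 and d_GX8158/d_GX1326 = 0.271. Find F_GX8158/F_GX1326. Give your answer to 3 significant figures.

103

Wien's law: T_GX8158/T_GX1326 = λ_GX1326/λ_GX8158 = 1450/1070 = 1.355.
L_GX8158/L_GX1326 = (R_GX8158/R_GX1326)²(T_GX8158/T_GX1326)⁴ = (1.50)²(1.355)⁴ = 7.588.
F_GX8158/F_GX1326 = (L_GX8158/L_GX1326)/(d_GX8158/d_GX1326)² = 7.588/(0.271)² = 103.3.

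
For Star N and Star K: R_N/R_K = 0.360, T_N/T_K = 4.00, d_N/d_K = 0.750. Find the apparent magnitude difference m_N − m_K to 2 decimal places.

-4.43

L_N/L_K = (0.360)²(4.00)⁴ = 33.18.
F_N/F_K = (L_N/L_K)/(d_N/d_K)² = 33.18/0.5625 = 58.98.
m_N − m_K = −2.5 log₁₀(58.98) = -4.43.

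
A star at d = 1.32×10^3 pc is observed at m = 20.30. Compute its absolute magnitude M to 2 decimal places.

9.70

M = m − 5 log₁₀(d/10 pc) = 20.30 − 5 log₁₀(1.32×10^3/10)
  = 20.30 − 5 × 2.121 = 20.30 − 10.60 = 9.70.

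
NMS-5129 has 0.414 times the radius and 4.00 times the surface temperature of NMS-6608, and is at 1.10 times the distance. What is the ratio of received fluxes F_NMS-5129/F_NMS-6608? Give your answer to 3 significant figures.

36.3

L_NMS-5129/L_NMS-6608 = (R_NMS-5129/R_NMS-6608)²(T_NMS-5129/T_NMS-6608)⁴ = (0.414)² × (4.00)⁴ = 43.88.
F_NMS-5129/F_NMS-6608 = (L_NMS-5129/L_NMS-6608)/(d_NMS-5129/d_NMS-6608)² = 43.88 / (1.10)² = 36.26.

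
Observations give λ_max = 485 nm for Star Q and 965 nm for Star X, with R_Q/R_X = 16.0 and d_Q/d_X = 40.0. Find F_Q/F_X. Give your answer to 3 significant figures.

Wien's law: T_Q/T_X = λ_X/λ_Q = 965/485 = 1.990.
L_Q/L_X = (R_Q/R_X)²(T_Q/T_X)⁴ = (16.0)²(1.990)⁴ = 4012.
F_Q/F_X = (L_Q/L_X)/(d_Q/d_X)² = 4012/(40.0)² = 2.508.

2.51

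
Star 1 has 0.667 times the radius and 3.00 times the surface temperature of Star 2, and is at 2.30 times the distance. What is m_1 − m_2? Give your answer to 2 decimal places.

-2.08

L_1/L_2 = (0.667)²(3.00)⁴ = 36.04.
F_1/F_2 = (L_1/L_2)/(d_1/d_2)² = 36.04/5.290 = 6.812.
m_1 − m_2 = −2.5 log₁₀(6.812) = -2.08.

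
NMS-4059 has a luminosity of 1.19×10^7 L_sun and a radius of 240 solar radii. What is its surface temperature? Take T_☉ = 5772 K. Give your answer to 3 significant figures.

T/T_☉ = (L/L_☉)^(1/4) / (R/R_☉)^(1/2)
T = 5772 × (1.19×10^7)^(1/4) / √(240) = 5772 × 58.73 / 15.49 = 2.188×10^4 K.

2.19×10^4 K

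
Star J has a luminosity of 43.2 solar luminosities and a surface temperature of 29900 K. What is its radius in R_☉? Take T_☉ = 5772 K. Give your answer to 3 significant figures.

0.245 R_☉

R/R_☉ = √(L/L_☉) / (T/T_☉)² = √(43.2) / (5.180)²
       = 6.573 / 26.83 = 0.2449.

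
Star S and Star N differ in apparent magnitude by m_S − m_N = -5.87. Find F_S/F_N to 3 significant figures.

223

F_S/F_N = 10^(−(m_S − m_N)/2.5) = 10^(5.87/2.5) = 10^2.348 = 222.8.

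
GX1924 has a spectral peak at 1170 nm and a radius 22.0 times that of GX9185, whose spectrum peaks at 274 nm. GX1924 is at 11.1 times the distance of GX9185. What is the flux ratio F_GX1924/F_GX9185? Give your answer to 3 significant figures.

0.0118

Wien's law: T_GX1924/T_GX9185 = λ_GX9185/λ_GX1924 = 274/1170 = 0.2342.
L_GX1924/L_GX9185 = (R_GX1924/R_GX9185)²(T_GX1924/T_GX9185)⁴ = (22.0)²(0.2342)⁴ = 1.456.
F_GX1924/F_GX9185 = (L_GX1924/L_GX9185)/(d_GX1924/d_GX9185)² = 1.456/(11.1)² = 0.01182.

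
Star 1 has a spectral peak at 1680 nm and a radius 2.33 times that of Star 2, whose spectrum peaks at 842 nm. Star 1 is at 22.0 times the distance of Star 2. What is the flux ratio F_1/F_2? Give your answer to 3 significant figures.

7.08×10^-4

Wien's law: T_1/T_2 = λ_2/λ_1 = 842/1680 = 0.5012.
L_1/L_2 = (R_1/R_2)²(T_1/T_2)⁴ = (2.33)²(0.5012)⁴ = 0.3425.
F_1/F_2 = (L_1/L_2)/(d_1/d_2)² = 0.3425/(22.0)² = 7.077×10^-4.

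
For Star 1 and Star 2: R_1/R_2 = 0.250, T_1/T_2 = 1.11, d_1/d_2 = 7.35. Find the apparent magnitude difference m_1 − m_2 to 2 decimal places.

L_1/L_2 = (0.250)²(1.11)⁴ = 0.09488.
F_1/F_2 = (L_1/L_2)/(d_1/d_2)² = 0.09488/54.02 = 0.001756.
m_1 − m_2 = −2.5 log₁₀(0.001756) = 6.89.

6.89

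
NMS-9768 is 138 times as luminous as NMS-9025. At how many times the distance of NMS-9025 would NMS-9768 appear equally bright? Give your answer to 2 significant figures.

Equal flux requires L_NMS-9768/d_NMS-9768² = L_NMS-9025/d_NMS-9025², so d_NMS-9768/d_NMS-9025 = √(L_NMS-9768/L_NMS-9025)
= √(138) = 11.75.

12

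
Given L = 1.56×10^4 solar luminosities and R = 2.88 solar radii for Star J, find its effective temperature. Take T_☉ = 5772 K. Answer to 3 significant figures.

T/T_☉ = (L/L_☉)^(1/4) / (R/R_☉)^(1/2)
T = 5772 × (1.56×10^4)^(1/4) / √(2.88) = 5772 × 11.18 / 1.697 = 3.801×10^4 K.

3.80×10^4 K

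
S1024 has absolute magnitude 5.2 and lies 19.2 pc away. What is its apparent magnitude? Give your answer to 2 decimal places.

6.62

m = M + 5 log₁₀(d/10 pc) = 5.2 + 5 log₁₀(19.2/10)
  = 5.2 + 5 × 0.283 = 5.2 + 1.42 = 6.62.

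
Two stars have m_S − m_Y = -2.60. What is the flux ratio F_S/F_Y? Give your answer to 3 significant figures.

11.0

F_S/F_Y = 10^(−(m_S − m_Y)/2.5) = 10^(2.60/2.5) = 10^1.040 = 10.96.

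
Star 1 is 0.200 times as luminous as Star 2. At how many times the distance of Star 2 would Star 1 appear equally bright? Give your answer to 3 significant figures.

Equal flux requires L_1/d_1² = L_2/d_2², so d_1/d_2 = √(L_1/L_2)
= √(0.200) = 0.4472.

0.447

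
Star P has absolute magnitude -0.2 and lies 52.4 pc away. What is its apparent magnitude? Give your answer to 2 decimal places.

3.40

m = M + 5 log₁₀(d/10 pc) = -0.2 + 5 log₁₀(52.4/10)
  = -0.2 + 5 × 0.719 = -0.2 + 3.60 = 3.40.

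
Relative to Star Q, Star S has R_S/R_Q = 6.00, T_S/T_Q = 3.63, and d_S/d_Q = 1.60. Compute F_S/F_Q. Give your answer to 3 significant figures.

L_S/L_Q = (R_S/R_Q)²(T_S/T_Q)⁴ = (6.00)² × (3.63)⁴ = 6251.
F_S/F_Q = (L_S/L_Q)/(d_S/d_Q)² = 6251 / (1.60)² = 2442.

2.44×10^3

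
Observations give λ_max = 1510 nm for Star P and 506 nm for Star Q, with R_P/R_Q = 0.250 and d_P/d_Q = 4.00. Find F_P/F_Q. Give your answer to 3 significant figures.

Wien's law: T_P/T_Q = λ_Q/λ_P = 506/1510 = 0.3351.
L_P/L_Q = (R_P/R_Q)²(T_P/T_Q)⁴ = (0.250)²(0.3351)⁴ = 7.881×10^-4.
F_P/F_Q = (L_P/L_Q)/(d_P/d_Q)² = 7.881×10^-4/(4.00)² = 4.926×10^-5.

4.93×10^-5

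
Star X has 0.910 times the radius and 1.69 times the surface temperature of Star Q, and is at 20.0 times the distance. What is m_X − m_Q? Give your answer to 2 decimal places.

L_X/L_Q = (0.910)²(1.69)⁴ = 6.755.
F_X/F_Q = (L_X/L_Q)/(d_X/d_Q)² = 6.755/400.0 = 0.01689.
m_X − m_Q = −2.5 log₁₀(0.01689) = 4.43.

4.43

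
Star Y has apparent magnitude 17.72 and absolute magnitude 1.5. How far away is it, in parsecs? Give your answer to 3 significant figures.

1.75×10^4 pc

m − M = 5 log₁₀(d/10 pc)
17.72 − (1.5) = 16.22 = 5 log₁₀(d/10)
d = 10 × 10^(16.22/5) = 10 × 10^3.244 = 1.754×10^4 pc.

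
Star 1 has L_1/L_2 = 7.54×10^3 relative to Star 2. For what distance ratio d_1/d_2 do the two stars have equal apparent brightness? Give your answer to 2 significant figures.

87

Equal flux requires L_1/d_1² = L_2/d_2², so d_1/d_2 = √(L_1/L_2)
= √(7.54×10^3) = 86.83.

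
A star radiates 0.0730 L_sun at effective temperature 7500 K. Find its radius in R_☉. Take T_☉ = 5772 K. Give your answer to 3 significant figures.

R/R_☉ = √(L/L_☉) / (T/T_☉)² = √(0.0730) / (1.299)²
       = 0.2702 / 1.688 = 0.1600.

0.160 R_☉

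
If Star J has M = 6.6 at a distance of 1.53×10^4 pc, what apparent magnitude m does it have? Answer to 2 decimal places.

22.52

m = M + 5 log₁₀(d/10 pc) = 6.6 + 5 log₁₀(1.53×10^4/10)
  = 6.6 + 5 × 3.185 = 6.6 + 15.92 = 22.52.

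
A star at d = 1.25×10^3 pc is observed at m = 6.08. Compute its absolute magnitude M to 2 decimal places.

M = m − 5 log₁₀(d/10 pc) = 6.08 − 5 log₁₀(1.25×10^3/10)
  = 6.08 − 5 × 2.097 = 6.08 − 10.48 = -4.40.

-4.40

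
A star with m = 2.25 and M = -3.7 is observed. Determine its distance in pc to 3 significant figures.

m − M = 5 log₁₀(d/10 pc)
2.25 − (-3.7) = 5.95 = 5 log₁₀(d/10)
d = 10 × 10^(5.95/5) = 10 × 10^1.190 = 154.9 pc.

155 pc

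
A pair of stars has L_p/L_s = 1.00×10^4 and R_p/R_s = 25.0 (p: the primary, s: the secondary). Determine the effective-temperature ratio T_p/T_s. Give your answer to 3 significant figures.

L ∝ R²T⁴ gives T ∝ (L/R²)^(1/4), so
T_p/T_s = (1.00×10^4 / 25.0²)^(1/4) = (16.00)^(1/4) = 2.000.

2.00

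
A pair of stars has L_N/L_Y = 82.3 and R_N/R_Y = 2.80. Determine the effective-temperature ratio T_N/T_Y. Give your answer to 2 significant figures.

1.8

L ∝ R²T⁴ gives T ∝ (L/R²)^(1/4), so
T_N/T_Y = (82.3 / 2.80²)^(1/4) = (10.50)^(1/4) = 1.800.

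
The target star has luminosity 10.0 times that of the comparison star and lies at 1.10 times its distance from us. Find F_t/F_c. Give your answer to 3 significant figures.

F = L/(4πd²), so F_t/F_c = (L_t/L_c) / (d_t/d_c)²
= 10.0 / (1.10)² = 10.0 / 1.210 = 8.264.

8.26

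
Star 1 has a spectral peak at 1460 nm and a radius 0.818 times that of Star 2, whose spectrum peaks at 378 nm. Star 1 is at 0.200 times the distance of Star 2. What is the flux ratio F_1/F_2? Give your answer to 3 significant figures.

Wien's law: T_1/T_2 = λ_2/λ_1 = 378/1460 = 0.2589.
L_1/L_2 = (R_1/R_2)²(T_1/T_2)⁴ = (0.818)²(0.2589)⁴ = 0.003007.
F_1/F_2 = (L_1/L_2)/(d_1/d_2)² = 0.003007/(0.200)² = 0.07516.

0.0752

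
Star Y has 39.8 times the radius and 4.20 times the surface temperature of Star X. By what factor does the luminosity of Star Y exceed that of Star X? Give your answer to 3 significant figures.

4.93×10^5

From the Stefan–Boltzmann law, L ∝ R²T⁴, so
L_Y/L_X = (R_Y/R_X)² (T_Y/T_X)⁴ = (39.8)² × (4.20)⁴ = 1584 × 311.2 = 4.929×10^5.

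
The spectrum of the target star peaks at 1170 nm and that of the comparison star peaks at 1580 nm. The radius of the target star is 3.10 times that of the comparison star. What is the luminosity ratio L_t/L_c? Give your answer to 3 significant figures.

32.0

Wien's law gives T ∝ 1/λ_max, so T_t/T_c = λ_c/λ_t = 1580/1170 = 1.350.
Then L ∝ R²T⁴ gives L_t/L_c = (3.10)² × (1.350)⁴ = 9.610 × 3.326 = 31.96.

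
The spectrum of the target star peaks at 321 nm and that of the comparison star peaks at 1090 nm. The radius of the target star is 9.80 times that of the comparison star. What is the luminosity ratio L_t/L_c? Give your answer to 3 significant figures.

Wien's law gives T ∝ 1/λ_max, so T_t/T_c = λ_c/λ_t = 1090/321 = 3.396.
Then L ∝ R²T⁴ gives L_t/L_c = (9.80)² × (3.396)⁴ = 96.04 × 132.9 = 1.277×10^4.

1.28×10^4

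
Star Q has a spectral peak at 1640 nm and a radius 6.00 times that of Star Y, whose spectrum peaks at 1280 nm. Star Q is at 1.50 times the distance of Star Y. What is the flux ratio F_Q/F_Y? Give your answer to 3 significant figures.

5.94

Wien's law: T_Q/T_Y = λ_Y/λ_Q = 1280/1640 = 0.7805.
L_Q/L_Y = (R_Q/R_Y)²(T_Q/T_Y)⁴ = (6.00)²(0.7805)⁴ = 13.36.
F_Q/F_Y = (L_Q/L_Y)/(d_Q/d_Y)² = 13.36/(1.50)² = 5.937.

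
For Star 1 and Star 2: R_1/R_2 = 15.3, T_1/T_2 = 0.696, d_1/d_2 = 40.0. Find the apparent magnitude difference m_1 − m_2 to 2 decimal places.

L_1/L_2 = (15.3)²(0.696)⁴ = 54.93.
F_1/F_2 = (L_1/L_2)/(d_1/d_2)² = 54.93/1600 = 0.03433.
m_1 − m_2 = −2.5 log₁₀(0.03433) = 3.66.

3.66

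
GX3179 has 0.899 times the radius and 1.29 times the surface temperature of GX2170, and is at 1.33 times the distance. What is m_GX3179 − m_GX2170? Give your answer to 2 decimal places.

-0.26

L_GX3179/L_GX2170 = (0.899)²(1.29)⁴ = 2.238.
F_GX3179/F_GX2170 = (L_GX3179/L_GX2170)/(d_GX3179/d_GX2170)² = 2.238/1.769 = 1.265.
m_GX3179 − m_GX2170 = −2.5 log₁₀(1.265) = -0.26.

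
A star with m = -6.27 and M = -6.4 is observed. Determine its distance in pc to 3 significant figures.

m − M = 5 log₁₀(d/10 pc)
-6.27 − (-6.4) = 0.13 = 5 log₁₀(d/10)
d = 10 × 10^(0.13/5) = 10 × 10^0.026 = 10.62 pc.

10.6 pc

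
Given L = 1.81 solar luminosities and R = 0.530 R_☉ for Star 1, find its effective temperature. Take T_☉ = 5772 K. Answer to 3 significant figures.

T/T_☉ = (L/L_☉)^(1/4) / (R/R_☉)^(1/2)
T = 5772 × (1.81)^(1/4) / √(0.530) = 5772 × 1.160 / 0.7280 = 9196 K.

9.20×10^3 K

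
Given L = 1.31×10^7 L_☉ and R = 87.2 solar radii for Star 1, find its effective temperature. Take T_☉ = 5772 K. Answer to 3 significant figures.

3.72×10^4 K

T/T_☉ = (L/L_☉)^(1/4) / (R/R_☉)^(1/2)
T = 5772 × (1.31×10^7)^(1/4) / √(87.2) = 5772 × 60.16 / 9.338 = 3.719×10^4 K.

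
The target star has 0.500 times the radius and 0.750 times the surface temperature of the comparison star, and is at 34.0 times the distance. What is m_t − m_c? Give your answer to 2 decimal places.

L_t/L_c = (0.500)²(0.750)⁴ = 0.07910.
F_t/F_c = (L_t/L_c)/(d_t/d_c)² = 0.07910/1156 = 6.843×10^-5.
m_t − m_c = −2.5 log₁₀(6.843×10^-5) = 10.41.

10.41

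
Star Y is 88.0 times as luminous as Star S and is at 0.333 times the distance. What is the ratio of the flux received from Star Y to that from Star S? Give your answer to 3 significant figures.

794

F = L/(4πd²), so F_Y/F_S = (L_Y/L_S) / (d_Y/d_S)²
= 88.0 / (0.333)² = 88.0 / 0.1109 = 793.6.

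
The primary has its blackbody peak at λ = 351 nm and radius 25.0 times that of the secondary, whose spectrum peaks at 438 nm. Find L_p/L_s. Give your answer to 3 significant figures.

1.52×10^3

Wien's law gives T ∝ 1/λ_max, so T_p/T_s = λ_s/λ_p = 438/351 = 1.248.
Then L ∝ R²T⁴ gives L_p/L_s = (25.0)² × (1.248)⁴ = 625.0 × 2.425 = 1515.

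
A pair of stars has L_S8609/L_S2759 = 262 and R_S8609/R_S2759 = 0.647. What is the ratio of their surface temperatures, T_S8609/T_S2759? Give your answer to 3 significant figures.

L ∝ R²T⁴ gives T ∝ (L/R²)^(1/4), so
T_S8609/T_S2759 = (262 / 0.647²)^(1/4) = (625.9)^(1/4) = 5.002.

5.00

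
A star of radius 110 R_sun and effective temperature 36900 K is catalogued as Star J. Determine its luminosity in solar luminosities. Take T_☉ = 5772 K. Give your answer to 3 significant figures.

2.02×10^7 solar luminosities

L/L_☉ = (R/R_☉)² (T/T_☉)⁴ = (110)² × (36900/5772)⁴
       = 1.210×10^4 × (6.393)⁴ = 1.210×10^4 × 1670 = 2.021×10^7.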